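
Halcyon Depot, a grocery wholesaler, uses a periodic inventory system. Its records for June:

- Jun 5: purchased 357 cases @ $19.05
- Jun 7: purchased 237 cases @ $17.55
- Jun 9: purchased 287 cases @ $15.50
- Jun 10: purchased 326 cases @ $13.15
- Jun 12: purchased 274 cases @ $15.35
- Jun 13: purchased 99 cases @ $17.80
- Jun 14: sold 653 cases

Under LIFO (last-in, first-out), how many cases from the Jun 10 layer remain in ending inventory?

46

Jun 14, 653 sold [LIFO — newest first]: 99 @ $17.80 + 274 @ $15.35 + 280 @ $13.15 = $9,650.10
Ending inventory: 357 @ $19.05 + 237 @ $17.55 + 287 @ $15.50 + 46 @ $13.15 = $16,013.60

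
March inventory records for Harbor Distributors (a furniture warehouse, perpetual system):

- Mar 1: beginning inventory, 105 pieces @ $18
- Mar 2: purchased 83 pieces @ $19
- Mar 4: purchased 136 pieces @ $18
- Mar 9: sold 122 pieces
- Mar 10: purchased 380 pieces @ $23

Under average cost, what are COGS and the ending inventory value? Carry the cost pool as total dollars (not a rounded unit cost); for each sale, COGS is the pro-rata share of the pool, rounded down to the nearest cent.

COGS = $2,227.25; ending inventory = $12,427.75

After Mar 1: 105 on hand, pool $1,890.00 (≈ $18.0000 each)
After Mar 2: 188 on hand, pool $3,467.00 (≈ $18.4415 each)
After Mar 4: 324 on hand, pool $5,915.00 (≈ $18.2562 each)
Mar 9, sell 122: 122/324 × $5,915.00 → $2,227.25
After Mar 10: 582 on hand, pool $12,427.75 (≈ $21.3535 each)
Ending inventory (cost pool remaining) = $12,427.75
Check: goods available $14,655.00 = COGS $2,227.25 + ending $12,427.75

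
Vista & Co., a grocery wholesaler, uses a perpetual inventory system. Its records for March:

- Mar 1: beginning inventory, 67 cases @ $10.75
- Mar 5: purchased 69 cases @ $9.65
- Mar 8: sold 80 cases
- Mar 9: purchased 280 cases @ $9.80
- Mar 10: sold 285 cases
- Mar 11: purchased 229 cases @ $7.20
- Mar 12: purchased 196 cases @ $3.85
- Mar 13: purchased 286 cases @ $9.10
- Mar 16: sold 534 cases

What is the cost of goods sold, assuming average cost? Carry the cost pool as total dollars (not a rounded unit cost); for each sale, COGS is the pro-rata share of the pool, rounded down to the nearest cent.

COGS = $7,487.69

After Mar 1: 67 on hand, pool $720.25 (≈ $10.7500 each)
After Mar 5: 136 on hand, pool $1,386.10 (≈ $10.1919 each)
Mar 8, sell 80: 80/136 × $1,386.10 → $815.35
After Mar 9: 336 on hand, pool $3,314.75 (≈ $9.8653 each)
Mar 10, sell 285: 285/336 × $3,314.75 → $2,811.61
After Mar 11: 280 on hand, pool $2,151.94 (≈ $7.6855 each)
After Mar 12: 476 on hand, pool $2,906.54 (≈ $6.1062 each)
After Mar 13: 762 on hand, pool $5,509.14 (≈ $7.2298 each)
Mar 16, sell 534: 534/762 × $5,509.14 → $3,860.73
Total COGS = $815.35 + $2,811.61 + $3,860.73 = $7,487.69
Ending inventory (cost pool remaining) = $1,648.41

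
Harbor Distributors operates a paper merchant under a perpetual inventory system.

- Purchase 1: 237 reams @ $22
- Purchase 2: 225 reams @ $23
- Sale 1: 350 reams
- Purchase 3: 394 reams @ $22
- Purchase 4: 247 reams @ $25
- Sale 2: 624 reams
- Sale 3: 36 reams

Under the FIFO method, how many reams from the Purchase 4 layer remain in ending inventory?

Sale 1 (350) [FIFO — oldest first]: 237 @ $22 + 113 @ $23 = $7,813
Sale 2 (624) [FIFO — oldest first]: 112 @ $23 + 394 @ $22 + 118 @ $25 = $14,194
Sale 3 (36) [FIFO — oldest first]: 36 @ $25 = $900
Total COGS = $7,813 + $14,194 + $900 = $22,907
Ending inventory: 93 @ $25 = $2,325

93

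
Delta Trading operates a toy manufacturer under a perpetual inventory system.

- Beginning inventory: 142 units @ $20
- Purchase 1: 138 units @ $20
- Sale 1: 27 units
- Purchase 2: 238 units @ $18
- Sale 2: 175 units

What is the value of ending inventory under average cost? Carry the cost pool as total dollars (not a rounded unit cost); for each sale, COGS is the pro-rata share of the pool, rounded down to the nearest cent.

Ending inventory = $6,013.66

After Beginning: 142 on hand, pool $2,840.00 (≈ $20.0000 each)
After Purchase 1: 280 on hand, pool $5,600.00 (≈ $20.0000 each)
Sale 1, sell 27: 27/280 × $5,600.00 → $540.00
After Purchase 2: 491 on hand, pool $9,344.00 (≈ $19.0305 each)
Sale 2, sell 175: 175/491 × $9,344.00 → $3,330.34
Total COGS = $540.00 + $3,330.34 = $3,870.34
Ending inventory (cost pool remaining) = $6,013.66
Check: goods available $9,884.00 = COGS $3,870.34 + ending $6,013.66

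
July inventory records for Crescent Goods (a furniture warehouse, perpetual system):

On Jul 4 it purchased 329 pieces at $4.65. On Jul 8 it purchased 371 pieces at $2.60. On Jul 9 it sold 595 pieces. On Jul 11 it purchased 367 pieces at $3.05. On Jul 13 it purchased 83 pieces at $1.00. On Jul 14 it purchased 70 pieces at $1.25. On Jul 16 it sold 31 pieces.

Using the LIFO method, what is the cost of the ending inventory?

Ending inventory = $1,739.35

Jul 9, 595 sold [LIFO — newest first]: 371 @ $2.60 + 224 @ $4.65 = $2,006.20
Jul 16, 31 sold [LIFO — newest first]: 31 @ $1.25 = $38.75
Total COGS = $2,006.20 + $38.75 = $2,044.95
Ending inventory: 105 @ $4.65 + 367 @ $3.05 + 83 @ $1.00 + 39 @ $1.25 = $1,739.35
Check: goods available $3,784.30 = COGS $2,044.95 + ending $1,739.35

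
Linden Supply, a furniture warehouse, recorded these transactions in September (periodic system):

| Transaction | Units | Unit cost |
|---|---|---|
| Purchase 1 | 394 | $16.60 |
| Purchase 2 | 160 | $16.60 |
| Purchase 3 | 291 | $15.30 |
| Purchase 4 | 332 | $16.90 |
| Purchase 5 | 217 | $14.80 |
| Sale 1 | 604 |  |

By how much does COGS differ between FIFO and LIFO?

$297.50

FIFO COGS: 394 @ $16.60 + 160 @ $16.60 + 50 @ $15.30 = $9,961.40
LIFO COGS: 217 @ $14.80 + 332 @ $16.90 + 55 @ $15.30 = $9,663.90
Difference = |$9,961.40 − $9,663.90| = $297.50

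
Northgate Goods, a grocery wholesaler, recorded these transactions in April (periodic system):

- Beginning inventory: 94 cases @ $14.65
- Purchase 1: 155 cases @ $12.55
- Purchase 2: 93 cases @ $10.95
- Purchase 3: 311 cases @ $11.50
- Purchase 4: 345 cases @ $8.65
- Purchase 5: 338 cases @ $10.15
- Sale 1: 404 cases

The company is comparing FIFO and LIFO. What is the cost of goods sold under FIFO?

COGS = $5,053.70

FIFO COGS: 94 @ $14.65 + 155 @ $12.55 + 93 @ $10.95 + 62 @ $11.50 = $5,053.70
LIFO COGS: 338 @ $10.15 + 66 @ $8.65 = $4,001.60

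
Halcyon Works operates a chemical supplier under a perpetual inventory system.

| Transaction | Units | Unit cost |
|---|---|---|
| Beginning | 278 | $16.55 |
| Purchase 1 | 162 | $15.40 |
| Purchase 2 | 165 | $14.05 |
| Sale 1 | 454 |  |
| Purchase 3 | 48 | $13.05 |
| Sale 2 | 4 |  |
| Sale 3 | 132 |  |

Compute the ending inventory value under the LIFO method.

Sale 1 (454) [LIFO — newest first]: 165 @ $14.05 + 162 @ $15.40 + 127 @ $16.55 = $6,914.90
Sale 2 (4) [LIFO — newest first]: 4 @ $13.05 = $52.20
Sale 3 (132) [LIFO — newest first]: 44 @ $13.05 + 88 @ $16.55 = $2,030.60
Total COGS = $6,914.90 + $52.20 + $2,030.60 = $8,997.70
Ending inventory: 63 @ $16.55 = $1,042.65

Ending inventory = $1,042.65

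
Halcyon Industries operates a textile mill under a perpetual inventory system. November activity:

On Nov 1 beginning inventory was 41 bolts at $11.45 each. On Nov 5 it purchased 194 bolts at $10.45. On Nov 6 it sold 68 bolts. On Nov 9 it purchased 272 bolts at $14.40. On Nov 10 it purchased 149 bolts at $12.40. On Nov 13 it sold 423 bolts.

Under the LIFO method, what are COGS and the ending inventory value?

Nov 6, 68 sold [LIFO — newest first]: 68 @ $10.45 = $710.60
Nov 13, 423 sold [LIFO — newest first]: 149 @ $12.40 + 272 @ $14.40 + 2 @ $10.45 = $5,785.30
Total COGS = $710.60 + $5,785.30 = $6,495.90
Ending inventory: 41 @ $11.45 + 124 @ $10.45 = $1,765.25
Check: goods available $8,261.15 = COGS $6,495.90 + ending $1,765.25

COGS = $6,495.90; ending inventory = $1,765.25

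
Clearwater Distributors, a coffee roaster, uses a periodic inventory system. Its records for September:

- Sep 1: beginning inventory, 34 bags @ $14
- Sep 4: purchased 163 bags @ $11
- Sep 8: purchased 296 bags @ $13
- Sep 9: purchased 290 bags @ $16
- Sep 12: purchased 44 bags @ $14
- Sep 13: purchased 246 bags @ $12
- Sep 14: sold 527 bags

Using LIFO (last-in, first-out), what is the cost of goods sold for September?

COGS = $7,360

Sep 14, 527 sold [LIFO — newest first]: 246 @ $12 + 44 @ $14 + 237 @ $16 = $7,360
Ending inventory: 34 @ $14 + 163 @ $11 + 296 @ $13 + 53 @ $16 = $6,965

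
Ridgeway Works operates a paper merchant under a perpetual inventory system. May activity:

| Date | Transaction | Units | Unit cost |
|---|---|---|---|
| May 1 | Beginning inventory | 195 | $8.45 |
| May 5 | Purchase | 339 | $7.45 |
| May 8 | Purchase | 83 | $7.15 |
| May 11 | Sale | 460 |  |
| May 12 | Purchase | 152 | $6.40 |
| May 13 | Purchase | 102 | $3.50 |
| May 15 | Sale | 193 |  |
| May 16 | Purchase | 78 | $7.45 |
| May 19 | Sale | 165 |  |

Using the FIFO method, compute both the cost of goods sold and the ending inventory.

May 11, 460 sold [FIFO — oldest first]: 195 @ $8.45 + 265 @ $7.45 = $3,622.00
May 15, 193 sold [FIFO — oldest first]: 74 @ $7.45 + 83 @ $7.15 + 36 @ $6.40 = $1,375.15
May 19, 165 sold [FIFO — oldest first]: 116 @ $6.40 + 49 @ $3.50 = $913.90
Total COGS = $3,622.00 + $1,375.15 + $913.90 = $5,911.05
Ending inventory: 53 @ $3.50 + 78 @ $7.45 = $766.60

COGS = $5,911.05; ending inventory = $766.60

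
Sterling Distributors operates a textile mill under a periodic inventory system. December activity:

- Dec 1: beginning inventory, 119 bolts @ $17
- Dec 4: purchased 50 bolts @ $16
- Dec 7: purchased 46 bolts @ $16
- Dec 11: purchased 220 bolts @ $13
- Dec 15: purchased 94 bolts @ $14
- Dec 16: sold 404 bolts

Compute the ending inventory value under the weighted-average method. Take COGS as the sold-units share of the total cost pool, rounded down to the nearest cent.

Dec 16, sell 404: 404/529 × $7,735.00 → $5,907.25
Ending inventory (cost pool remaining) = $1,827.75
Check: goods available $7,735.00 = COGS $5,907.25 + ending $1,827.75

Ending inventory = $1,827.75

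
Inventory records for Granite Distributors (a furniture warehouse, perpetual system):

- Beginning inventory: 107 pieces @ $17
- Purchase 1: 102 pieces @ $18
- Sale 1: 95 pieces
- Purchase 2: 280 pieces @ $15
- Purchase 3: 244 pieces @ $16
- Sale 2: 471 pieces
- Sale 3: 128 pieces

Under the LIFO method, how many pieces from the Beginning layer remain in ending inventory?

Sale 1 (95) [LIFO — newest first]: 95 @ $18 = $1,710
Sale 2 (471) [LIFO — newest first]: 244 @ $16 + 227 @ $15 = $7,309
Sale 3 (128) [LIFO — newest first]: 53 @ $15 + 7 @ $18 + 68 @ $17 = $2,077
Total COGS = $1,710 + $7,309 + $2,077 = $11,096
Ending inventory: 39 @ $17 = $663

39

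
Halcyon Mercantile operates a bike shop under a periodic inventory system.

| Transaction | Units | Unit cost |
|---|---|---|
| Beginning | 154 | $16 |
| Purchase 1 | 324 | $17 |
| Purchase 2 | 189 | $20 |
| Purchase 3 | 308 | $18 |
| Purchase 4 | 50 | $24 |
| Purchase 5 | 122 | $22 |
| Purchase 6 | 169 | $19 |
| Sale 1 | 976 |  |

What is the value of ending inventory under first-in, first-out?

Ending inventory = $7,071

Sale 1 (976) [FIFO — oldest first]: 154 @ $16 + 324 @ $17 + 189 @ $20 + 308 @ $18 + 1 @ $24 = $17,320
Ending inventory: 49 @ $24 + 122 @ $22 + 169 @ $19 = $7,071
Check: goods available $24,391 = COGS $17,320 + ending $7,071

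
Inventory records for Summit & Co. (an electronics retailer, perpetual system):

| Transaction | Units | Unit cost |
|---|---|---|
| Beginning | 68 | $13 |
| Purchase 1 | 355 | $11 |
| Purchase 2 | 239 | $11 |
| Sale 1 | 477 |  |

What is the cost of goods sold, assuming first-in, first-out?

COGS = $5,383

Sale 1 (477) [FIFO — oldest first]: 68 @ $13 + 355 @ $11 + 54 @ $11 = $5,383
Ending inventory: 185 @ $11 = $2,035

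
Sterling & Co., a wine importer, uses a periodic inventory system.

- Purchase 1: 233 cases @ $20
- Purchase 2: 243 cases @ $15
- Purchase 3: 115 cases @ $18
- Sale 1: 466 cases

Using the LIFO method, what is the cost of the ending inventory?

Sale 1 (466) [LIFO — newest first]: 115 @ $18 + 243 @ $15 + 108 @ $20 = $7,875
Ending inventory: 125 @ $20 = $2,500

Ending inventory = $2,500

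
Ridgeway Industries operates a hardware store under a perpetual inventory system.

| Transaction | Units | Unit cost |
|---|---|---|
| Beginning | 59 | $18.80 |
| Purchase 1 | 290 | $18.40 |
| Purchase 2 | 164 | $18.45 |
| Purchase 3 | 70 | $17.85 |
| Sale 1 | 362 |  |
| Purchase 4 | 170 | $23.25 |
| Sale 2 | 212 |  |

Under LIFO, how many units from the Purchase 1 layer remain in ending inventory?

Sale 1 (362) [LIFO — newest first]: 70 @ $17.85 + 164 @ $18.45 + 128 @ $18.40 = $6,630.50
Sale 2 (212) [LIFO — newest first]: 170 @ $23.25 + 42 @ $18.40 = $4,725.30
Total COGS = $6,630.50 + $4,725.30 = $11,355.80
Ending inventory: 59 @ $18.80 + 120 @ $18.40 = $3,317.20

120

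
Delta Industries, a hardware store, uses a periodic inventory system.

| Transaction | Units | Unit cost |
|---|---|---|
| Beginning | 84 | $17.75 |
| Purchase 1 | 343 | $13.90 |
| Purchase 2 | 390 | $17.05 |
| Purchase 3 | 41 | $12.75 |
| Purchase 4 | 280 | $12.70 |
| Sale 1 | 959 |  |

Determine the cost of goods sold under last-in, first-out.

COGS = $14,175.45

Sale 1 (959) [LIFO — newest first]: 280 @ $12.70 + 41 @ $12.75 + 390 @ $17.05 + 248 @ $13.90 = $14,175.45
Ending inventory: 84 @ $17.75 + 95 @ $13.90 = $2,811.50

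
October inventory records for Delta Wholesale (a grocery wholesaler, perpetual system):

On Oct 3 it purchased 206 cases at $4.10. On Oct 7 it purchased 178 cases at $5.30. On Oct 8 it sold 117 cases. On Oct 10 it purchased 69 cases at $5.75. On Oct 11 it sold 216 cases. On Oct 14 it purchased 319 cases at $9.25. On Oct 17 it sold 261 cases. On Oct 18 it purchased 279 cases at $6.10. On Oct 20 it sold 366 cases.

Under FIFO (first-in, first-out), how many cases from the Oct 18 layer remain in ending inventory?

91

Oct 8, 117 sold [FIFO — oldest first]: 117 @ $4.10 = $479.70
Oct 11, 216 sold [FIFO — oldest first]: 89 @ $4.10 + 127 @ $5.30 = $1,038.00
Oct 17, 261 sold [FIFO — oldest first]: 51 @ $5.30 + 69 @ $5.75 + 141 @ $9.25 = $1,971.30
Oct 20, 366 sold [FIFO — oldest first]: 178 @ $9.25 + 188 @ $6.10 = $2,793.30
Total COGS = $479.70 + $1,038.00 + $1,971.30 + $2,793.30 = $6,282.30
Ending inventory: 91 @ $6.10 = $555.10
Check: goods available $6,837.40 = COGS $6,282.30 + ending $555.10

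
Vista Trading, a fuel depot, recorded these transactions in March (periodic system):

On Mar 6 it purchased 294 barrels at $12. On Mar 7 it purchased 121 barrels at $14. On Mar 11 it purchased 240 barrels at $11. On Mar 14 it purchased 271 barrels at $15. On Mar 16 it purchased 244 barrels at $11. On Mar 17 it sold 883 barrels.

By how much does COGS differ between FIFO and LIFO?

FIFO COGS: 294 @ $12 + 121 @ $14 + 240 @ $11 + 228 @ $15 = $11,282
LIFO COGS: 244 @ $11 + 271 @ $15 + 240 @ $11 + 121 @ $14 + 7 @ $12 = $11,167
Difference = |$11,282 − $11,167| = $115

$115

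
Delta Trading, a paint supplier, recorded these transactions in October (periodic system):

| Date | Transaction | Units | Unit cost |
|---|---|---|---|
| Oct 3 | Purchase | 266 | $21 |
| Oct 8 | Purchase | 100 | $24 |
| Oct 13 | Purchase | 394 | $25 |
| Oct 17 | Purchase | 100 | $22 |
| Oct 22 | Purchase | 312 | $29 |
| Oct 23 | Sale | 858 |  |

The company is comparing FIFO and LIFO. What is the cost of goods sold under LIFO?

FIFO COGS: 266 @ $21 + 100 @ $24 + 394 @ $25 + 98 @ $22 = $19,992
LIFO COGS: 312 @ $29 + 100 @ $22 + 394 @ $25 + 52 @ $24 = $22,346

COGS = $22,346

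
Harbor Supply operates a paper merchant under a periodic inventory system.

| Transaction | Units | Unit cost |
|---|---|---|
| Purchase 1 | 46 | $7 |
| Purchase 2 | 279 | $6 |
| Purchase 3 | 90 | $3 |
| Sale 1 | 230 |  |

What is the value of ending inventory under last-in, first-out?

Sale 1 (230) [LIFO — newest first]: 90 @ $3 + 140 @ $6 = $1,110
Ending inventory: 46 @ $7 + 139 @ $6 = $1,156
Check: goods available $2,266 = COGS $1,110 + ending $1,156

Ending inventory = $1,156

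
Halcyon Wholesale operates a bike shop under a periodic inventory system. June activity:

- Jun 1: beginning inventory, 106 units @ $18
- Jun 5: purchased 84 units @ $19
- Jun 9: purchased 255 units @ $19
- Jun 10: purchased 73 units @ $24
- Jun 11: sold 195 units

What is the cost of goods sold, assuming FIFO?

COGS = $3,599

Jun 11, 195 sold [FIFO — oldest first]: 106 @ $18 + 84 @ $19 + 5 @ $19 = $3,599
Ending inventory: 250 @ $19 + 73 @ $24 = $6,502
Check: goods available $10,101 = COGS $3,599 + ending $6,502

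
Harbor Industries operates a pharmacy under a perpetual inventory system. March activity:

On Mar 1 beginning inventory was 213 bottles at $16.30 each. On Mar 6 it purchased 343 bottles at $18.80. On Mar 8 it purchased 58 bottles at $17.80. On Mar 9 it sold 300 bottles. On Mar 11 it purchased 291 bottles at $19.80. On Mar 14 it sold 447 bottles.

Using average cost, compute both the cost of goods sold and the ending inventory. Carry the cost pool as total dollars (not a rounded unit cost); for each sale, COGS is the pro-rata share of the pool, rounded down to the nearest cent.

After Mar 1: 213 on hand, pool $3,471.90 (≈ $16.3000 each)
After Mar 6: 556 on hand, pool $9,920.30 (≈ $17.8423 each)
After Mar 8: 614 on hand, pool $10,952.70 (≈ $17.8383 each)
Mar 9, sell 300: 300/614 × $10,952.70 → $5,351.48
After Mar 11: 605 on hand, pool $11,363.02 (≈ $18.7819 each)
Mar 14, sell 447: 447/605 × $11,363.02 → $8,395.48
Total COGS = $5,351.48 + $8,395.48 = $13,746.96
Ending inventory (cost pool remaining) = $2,967.54

COGS = $13,746.96; ending inventory = $2,967.54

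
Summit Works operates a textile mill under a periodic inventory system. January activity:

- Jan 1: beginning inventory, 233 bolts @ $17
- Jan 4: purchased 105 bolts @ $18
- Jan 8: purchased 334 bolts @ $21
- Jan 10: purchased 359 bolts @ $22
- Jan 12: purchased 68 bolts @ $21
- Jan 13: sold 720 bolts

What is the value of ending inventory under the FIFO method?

Ending inventory = $8,270

Jan 13, 720 sold [FIFO — oldest first]: 233 @ $17 + 105 @ $18 + 334 @ $21 + 48 @ $22 = $13,921
Ending inventory: 311 @ $22 + 68 @ $21 = $8,270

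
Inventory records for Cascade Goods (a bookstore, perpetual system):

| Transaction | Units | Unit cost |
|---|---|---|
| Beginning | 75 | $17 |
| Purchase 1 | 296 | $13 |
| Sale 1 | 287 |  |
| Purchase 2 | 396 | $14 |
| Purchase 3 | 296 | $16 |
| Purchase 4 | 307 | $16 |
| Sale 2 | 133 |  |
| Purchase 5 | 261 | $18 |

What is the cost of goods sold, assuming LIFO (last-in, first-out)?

Sale 1 (287) [LIFO — newest first]: 287 @ $13 = $3,731
Sale 2 (133) [LIFO — newest first]: 133 @ $16 = $2,128
Total COGS = $3,731 + $2,128 = $5,859
Ending inventory: 75 @ $17 + 9 @ $13 + 396 @ $14 + 296 @ $16 + 174 @ $16 + 261 @ $18 = $19,154
Check: goods available $25,013 = COGS $5,859 + ending $19,154

COGS = $5,859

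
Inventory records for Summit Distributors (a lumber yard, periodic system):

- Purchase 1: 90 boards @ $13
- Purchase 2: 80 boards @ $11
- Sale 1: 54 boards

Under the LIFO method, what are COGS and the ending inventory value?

COGS = $594; ending inventory = $1,456

Sale 1 (54) [LIFO — newest first]: 54 @ $11 = $594
Ending inventory: 90 @ $13 + 26 @ $11 = $1,456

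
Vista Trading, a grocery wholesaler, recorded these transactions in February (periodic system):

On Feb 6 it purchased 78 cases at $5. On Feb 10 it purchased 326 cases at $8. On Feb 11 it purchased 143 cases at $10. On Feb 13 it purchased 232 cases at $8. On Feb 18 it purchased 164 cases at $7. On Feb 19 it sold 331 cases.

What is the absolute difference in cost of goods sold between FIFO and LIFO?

FIFO COGS: 78 @ $5 + 253 @ $8 = $2,414
LIFO COGS: 164 @ $7 + 167 @ $8 = $2,484
Difference = |$2,414 − $2,484| = $70

$70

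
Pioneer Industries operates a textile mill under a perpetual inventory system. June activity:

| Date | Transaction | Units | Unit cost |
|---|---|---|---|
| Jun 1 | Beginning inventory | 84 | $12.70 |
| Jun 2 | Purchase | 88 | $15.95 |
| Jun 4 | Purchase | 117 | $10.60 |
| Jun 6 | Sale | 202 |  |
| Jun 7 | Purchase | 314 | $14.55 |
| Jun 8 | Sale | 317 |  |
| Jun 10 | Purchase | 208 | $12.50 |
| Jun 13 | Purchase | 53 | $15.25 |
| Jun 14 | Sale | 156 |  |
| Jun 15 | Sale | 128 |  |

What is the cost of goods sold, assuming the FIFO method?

Jun 6, 202 sold [FIFO — oldest first]: 84 @ $12.70 + 88 @ $15.95 + 30 @ $10.60 = $2,788.40
Jun 8, 317 sold [FIFO — oldest first]: 87 @ $10.60 + 230 @ $14.55 = $4,268.70
Jun 14, 156 sold [FIFO — oldest first]: 84 @ $14.55 + 72 @ $12.50 = $2,122.20
Jun 15, 128 sold [FIFO — oldest first]: 128 @ $12.50 = $1,600.00
Total COGS = $2,788.40 + $4,268.70 + $2,122.20 + $1,600.00 = $10,779.30
Ending inventory: 8 @ $12.50 + 53 @ $15.25 = $908.25

COGS = $10,779.30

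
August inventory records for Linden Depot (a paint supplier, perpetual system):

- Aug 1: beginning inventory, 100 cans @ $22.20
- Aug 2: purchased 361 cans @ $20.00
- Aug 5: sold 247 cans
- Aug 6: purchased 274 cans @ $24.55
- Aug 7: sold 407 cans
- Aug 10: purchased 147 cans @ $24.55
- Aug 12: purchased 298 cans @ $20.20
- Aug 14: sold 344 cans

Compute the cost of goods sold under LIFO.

Aug 5, 247 sold [LIFO — newest first]: 247 @ $20.00 = $4,940.00
Aug 7, 407 sold [LIFO — newest first]: 274 @ $24.55 + 114 @ $20.00 + 19 @ $22.20 = $9,428.50
Aug 14, 344 sold [LIFO — newest first]: 298 @ $20.20 + 46 @ $24.55 = $7,148.90
Total COGS = $4,940.00 + $9,428.50 + $7,148.90 = $21,517.40
Ending inventory: 81 @ $22.20 + 101 @ $24.55 = $4,277.75

COGS = $21,517.40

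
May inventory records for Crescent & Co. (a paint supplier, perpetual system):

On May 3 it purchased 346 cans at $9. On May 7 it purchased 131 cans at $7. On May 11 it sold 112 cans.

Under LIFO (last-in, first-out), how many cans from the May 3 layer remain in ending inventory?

346

May 11, 112 sold [LIFO — newest first]: 112 @ $7 = $784
Ending inventory: 346 @ $9 + 19 @ $7 = $3,247
Check: goods available $4,031 = COGS $784 + ending $3,247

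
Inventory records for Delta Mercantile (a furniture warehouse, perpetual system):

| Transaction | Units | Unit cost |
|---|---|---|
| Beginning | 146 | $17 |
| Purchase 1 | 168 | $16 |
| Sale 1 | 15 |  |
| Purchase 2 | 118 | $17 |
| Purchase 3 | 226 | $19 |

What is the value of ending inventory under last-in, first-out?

Ending inventory = $11,230

Sale 1 (15) [LIFO — newest first]: 15 @ $16 = $240
Ending inventory: 146 @ $17 + 153 @ $16 + 118 @ $17 + 226 @ $19 = $11,230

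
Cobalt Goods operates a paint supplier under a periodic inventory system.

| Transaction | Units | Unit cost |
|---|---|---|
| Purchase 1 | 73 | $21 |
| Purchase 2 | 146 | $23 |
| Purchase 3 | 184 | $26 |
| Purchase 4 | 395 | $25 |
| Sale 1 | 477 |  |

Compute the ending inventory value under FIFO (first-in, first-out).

Sale 1 (477) [FIFO — oldest first]: 73 @ $21 + 146 @ $23 + 184 @ $26 + 74 @ $25 = $11,525
Ending inventory: 321 @ $25 = $8,025

Ending inventory = $8,025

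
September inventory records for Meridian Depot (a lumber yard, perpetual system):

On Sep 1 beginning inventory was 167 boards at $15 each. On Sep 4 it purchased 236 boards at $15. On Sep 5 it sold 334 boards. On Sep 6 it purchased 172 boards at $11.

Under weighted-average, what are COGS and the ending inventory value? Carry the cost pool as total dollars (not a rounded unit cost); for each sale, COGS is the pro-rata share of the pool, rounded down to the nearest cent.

After Sep 1: 167 on hand, pool $2,505.00 (≈ $15.0000 each)
After Sep 4: 403 on hand, pool $6,045.00 (≈ $15.0000 each)
Sep 5, sell 334: 334/403 × $6,045.00 → $5,010.00
After Sep 6: 241 on hand, pool $2,927.00 (≈ $12.1452 each)
Ending inventory (cost pool remaining) = $2,927.00
Check: goods available $7,937.00 = COGS $5,010.00 + ending $2,927.00

COGS = $5,010.00; ending inventory = $2,927.00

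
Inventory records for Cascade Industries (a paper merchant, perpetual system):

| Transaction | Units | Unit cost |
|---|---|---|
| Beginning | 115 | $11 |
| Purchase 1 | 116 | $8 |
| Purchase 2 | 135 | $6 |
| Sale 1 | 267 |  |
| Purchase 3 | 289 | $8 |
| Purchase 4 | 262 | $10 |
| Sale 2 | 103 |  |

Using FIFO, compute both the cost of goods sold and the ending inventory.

Sale 1 (267) [FIFO — oldest first]: 115 @ $11 + 116 @ $8 + 36 @ $6 = $2,409
Sale 2 (103) [FIFO — oldest first]: 99 @ $6 + 4 @ $8 = $626
Total COGS = $2,409 + $626 = $3,035
Ending inventory: 285 @ $8 + 262 @ $10 = $4,900
Check: goods available $7,935 = COGS $3,035 + ending $4,900

COGS = $3,035; ending inventory = $4,900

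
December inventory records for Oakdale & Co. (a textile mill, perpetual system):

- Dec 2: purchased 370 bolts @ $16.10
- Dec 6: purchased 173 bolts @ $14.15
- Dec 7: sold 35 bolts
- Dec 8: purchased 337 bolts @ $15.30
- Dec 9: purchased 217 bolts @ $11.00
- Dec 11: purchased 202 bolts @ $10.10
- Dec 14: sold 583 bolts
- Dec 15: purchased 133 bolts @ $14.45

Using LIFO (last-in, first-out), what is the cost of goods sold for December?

Dec 7, 35 sold [LIFO — newest first]: 35 @ $14.15 = $495.25
Dec 14, 583 sold [LIFO — newest first]: 202 @ $10.10 + 217 @ $11.00 + 164 @ $15.30 = $6,936.40
Total COGS = $495.25 + $6,936.40 = $7,431.65
Ending inventory: 370 @ $16.10 + 138 @ $14.15 + 173 @ $15.30 + 133 @ $14.45 = $12,478.45
Check: goods available $19,910.10 = COGS $7,431.65 + ending $12,478.45

COGS = $7,431.65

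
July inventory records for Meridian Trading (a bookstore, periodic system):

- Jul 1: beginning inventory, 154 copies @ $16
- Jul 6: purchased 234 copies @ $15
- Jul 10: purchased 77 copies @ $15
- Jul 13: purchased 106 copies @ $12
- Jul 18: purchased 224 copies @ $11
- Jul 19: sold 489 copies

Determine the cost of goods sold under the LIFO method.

Jul 19, 489 sold [LIFO — newest first]: 224 @ $11 + 106 @ $12 + 77 @ $15 + 82 @ $15 = $6,121
Ending inventory: 154 @ $16 + 152 @ $15 = $4,744
Check: goods available $10,865 = COGS $6,121 + ending $4,744

COGS = $6,121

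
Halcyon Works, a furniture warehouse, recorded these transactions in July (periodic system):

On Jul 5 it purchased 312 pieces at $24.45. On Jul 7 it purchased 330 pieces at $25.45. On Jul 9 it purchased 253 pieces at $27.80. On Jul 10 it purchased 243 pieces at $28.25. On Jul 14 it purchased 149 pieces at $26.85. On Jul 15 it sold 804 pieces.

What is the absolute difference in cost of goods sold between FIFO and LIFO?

$1,414.85

FIFO COGS: 312 @ $24.45 + 330 @ $25.45 + 162 @ $27.80 = $20,530.50
LIFO COGS: 149 @ $26.85 + 243 @ $28.25 + 253 @ $27.80 + 159 @ $25.45 = $21,945.35
Difference = |$20,530.50 − $21,945.35| = $1,414.85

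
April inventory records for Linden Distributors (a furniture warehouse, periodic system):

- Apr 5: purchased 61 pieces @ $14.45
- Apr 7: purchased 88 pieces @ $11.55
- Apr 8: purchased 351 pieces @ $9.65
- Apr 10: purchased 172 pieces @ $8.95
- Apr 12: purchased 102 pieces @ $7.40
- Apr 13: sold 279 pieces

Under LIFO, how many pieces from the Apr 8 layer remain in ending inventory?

Apr 13, 279 sold [LIFO — newest first]: 102 @ $7.40 + 172 @ $8.95 + 5 @ $9.65 = $2,342.45
Ending inventory: 61 @ $14.45 + 88 @ $11.55 + 346 @ $9.65 = $5,236.75

346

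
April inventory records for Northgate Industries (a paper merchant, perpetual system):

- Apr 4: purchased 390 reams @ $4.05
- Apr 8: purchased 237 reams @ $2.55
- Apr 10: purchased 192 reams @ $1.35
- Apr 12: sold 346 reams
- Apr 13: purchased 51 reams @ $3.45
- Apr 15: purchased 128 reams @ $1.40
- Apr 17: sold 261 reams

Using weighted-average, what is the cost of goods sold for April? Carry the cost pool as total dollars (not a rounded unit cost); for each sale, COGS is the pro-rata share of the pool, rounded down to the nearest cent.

COGS = $1,739.08

After Apr 4: 390 on hand, pool $1,579.50 (≈ $4.0500 each)
After Apr 8: 627 on hand, pool $2,183.85 (≈ $3.4830 each)
After Apr 10: 819 on hand, pool $2,443.05 (≈ $2.9830 each)
Apr 12, sell 346: 346/819 × $2,443.05 → $1,032.10
After Apr 13: 524 on hand, pool $1,586.90 (≈ $3.0284 each)
After Apr 15: 652 on hand, pool $1,766.10 (≈ $2.7087 each)
Apr 17, sell 261: 261/652 × $1,766.10 → $706.98
Total COGS = $1,032.10 + $706.98 = $1,739.08
Ending inventory (cost pool remaining) = $1,059.12
Check: goods available $2,798.20 = COGS $1,739.08 + ending $1,059.12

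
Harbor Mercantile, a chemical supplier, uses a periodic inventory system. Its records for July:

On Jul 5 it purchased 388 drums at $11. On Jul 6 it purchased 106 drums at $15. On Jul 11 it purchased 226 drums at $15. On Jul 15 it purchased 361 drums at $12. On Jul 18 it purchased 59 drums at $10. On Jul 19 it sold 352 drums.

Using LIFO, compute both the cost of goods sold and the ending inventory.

Jul 19, 352 sold [LIFO — newest first]: 59 @ $10 + 293 @ $12 = $4,106
Ending inventory: 388 @ $11 + 106 @ $15 + 226 @ $15 + 68 @ $12 = $10,064
Check: goods available $14,170 = COGS $4,106 + ending $10,064

COGS = $4,106; ending inventory = $10,064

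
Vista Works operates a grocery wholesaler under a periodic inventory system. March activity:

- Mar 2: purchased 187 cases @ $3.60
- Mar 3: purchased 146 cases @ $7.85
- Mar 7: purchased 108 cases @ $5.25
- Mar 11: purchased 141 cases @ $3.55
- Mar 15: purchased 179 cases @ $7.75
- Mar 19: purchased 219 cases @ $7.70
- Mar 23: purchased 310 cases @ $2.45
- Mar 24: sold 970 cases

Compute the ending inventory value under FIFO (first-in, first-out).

Ending inventory = $836.50

Mar 24, 970 sold [FIFO — oldest first]: 187 @ $3.60 + 146 @ $7.85 + 108 @ $5.25 + 141 @ $3.55 + 179 @ $7.75 + 209 @ $7.70 = $5,883.40
Ending inventory: 10 @ $7.70 + 310 @ $2.45 = $836.50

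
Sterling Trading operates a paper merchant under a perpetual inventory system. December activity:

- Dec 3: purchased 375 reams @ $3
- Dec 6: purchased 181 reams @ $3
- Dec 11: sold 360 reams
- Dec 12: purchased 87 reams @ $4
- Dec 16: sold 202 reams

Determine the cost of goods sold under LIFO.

COGS = $1,773

Dec 11, 360 sold [LIFO — newest first]: 181 @ $3 + 179 @ $3 = $1,080
Dec 16, 202 sold [LIFO — newest first]: 87 @ $4 + 115 @ $3 = $693
Total COGS = $1,080 + $693 = $1,773
Ending inventory: 81 @ $3 = $243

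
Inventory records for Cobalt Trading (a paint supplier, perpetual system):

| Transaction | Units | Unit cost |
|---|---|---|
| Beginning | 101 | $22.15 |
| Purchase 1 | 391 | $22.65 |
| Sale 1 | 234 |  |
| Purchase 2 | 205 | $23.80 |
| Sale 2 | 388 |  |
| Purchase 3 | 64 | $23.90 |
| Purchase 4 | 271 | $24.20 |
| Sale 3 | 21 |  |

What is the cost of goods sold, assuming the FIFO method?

Sale 1 (234) [FIFO — oldest first]: 101 @ $22.15 + 133 @ $22.65 = $5,249.60
Sale 2 (388) [FIFO — oldest first]: 258 @ $22.65 + 130 @ $23.80 = $8,937.70
Sale 3 (21) [FIFO — oldest first]: 21 @ $23.80 = $499.80
Total COGS = $5,249.60 + $8,937.70 + $499.80 = $14,687.10
Ending inventory: 54 @ $23.80 + 64 @ $23.90 + 271 @ $24.20 = $9,373.00

COGS = $14,687.10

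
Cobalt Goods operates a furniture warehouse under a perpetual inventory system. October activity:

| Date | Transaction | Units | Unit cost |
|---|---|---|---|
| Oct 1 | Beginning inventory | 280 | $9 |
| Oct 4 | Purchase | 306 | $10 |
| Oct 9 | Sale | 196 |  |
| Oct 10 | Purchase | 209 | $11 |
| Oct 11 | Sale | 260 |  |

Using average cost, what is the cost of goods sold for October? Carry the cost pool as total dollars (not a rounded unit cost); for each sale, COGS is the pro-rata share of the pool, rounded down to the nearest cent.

COGS = $4,476.17

After Oct 1: 280 on hand, pool $2,520.00 (≈ $9.0000 each)
After Oct 4: 586 on hand, pool $5,580.00 (≈ $9.5222 each)
Oct 9, sell 196: 196/586 × $5,580.00 → $1,866.34
After Oct 10: 599 on hand, pool $6,012.66 (≈ $10.0378 each)
Oct 11, sell 260: 260/599 × $6,012.66 → $2,609.83
Total COGS = $1,866.34 + $2,609.83 = $4,476.17
Ending inventory (cost pool remaining) = $3,402.83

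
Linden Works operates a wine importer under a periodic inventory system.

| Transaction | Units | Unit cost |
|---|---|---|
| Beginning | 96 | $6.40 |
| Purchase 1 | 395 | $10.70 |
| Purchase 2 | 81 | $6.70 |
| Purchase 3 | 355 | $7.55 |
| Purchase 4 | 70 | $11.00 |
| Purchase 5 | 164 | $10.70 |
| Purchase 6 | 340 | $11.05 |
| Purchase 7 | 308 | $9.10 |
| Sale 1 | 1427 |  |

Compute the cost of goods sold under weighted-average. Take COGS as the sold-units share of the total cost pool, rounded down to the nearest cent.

Sale 1, sell 1427: 1427/1809 × $17,148.45 → $13,527.27
Ending inventory (cost pool remaining) = $3,621.18

COGS = $13,527.27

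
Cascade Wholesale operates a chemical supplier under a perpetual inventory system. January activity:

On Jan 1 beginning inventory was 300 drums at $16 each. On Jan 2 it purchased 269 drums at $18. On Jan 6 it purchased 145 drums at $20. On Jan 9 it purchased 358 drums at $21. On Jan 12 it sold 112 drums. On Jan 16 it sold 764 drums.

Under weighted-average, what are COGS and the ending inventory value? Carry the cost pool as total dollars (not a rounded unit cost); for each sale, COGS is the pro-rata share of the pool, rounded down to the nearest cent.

After Jan 1: 300 on hand, pool $4,800.00 (≈ $16.0000 each)
After Jan 2: 569 on hand, pool $9,642.00 (≈ $16.9455 each)
After Jan 6: 714 on hand, pool $12,542.00 (≈ $17.5658 each)
After Jan 9: 1072 on hand, pool $20,060.00 (≈ $18.7127 each)
Jan 12, sell 112: 112/1072 × $20,060.00 → $2,095.82
Jan 16, sell 764: 764/960 × $17,964.18 → $14,296.49
Total COGS = $2,095.82 + $14,296.49 = $16,392.31
Ending inventory (cost pool remaining) = $3,667.69

COGS = $16,392.31; ending inventory = $3,667.69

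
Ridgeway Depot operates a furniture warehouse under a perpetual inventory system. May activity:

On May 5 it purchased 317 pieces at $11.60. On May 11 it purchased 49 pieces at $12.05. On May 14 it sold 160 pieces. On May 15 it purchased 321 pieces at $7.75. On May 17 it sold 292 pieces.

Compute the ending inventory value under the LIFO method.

Ending inventory = $2,614.35

May 14, 160 sold [LIFO — newest first]: 49 @ $12.05 + 111 @ $11.60 = $1,878.05
May 17, 292 sold [LIFO — newest first]: 292 @ $7.75 = $2,263.00
Total COGS = $1,878.05 + $2,263.00 = $4,141.05
Ending inventory: 206 @ $11.60 + 29 @ $7.75 = $2,614.35
Check: goods available $6,755.40 = COGS $4,141.05 + ending $2,614.35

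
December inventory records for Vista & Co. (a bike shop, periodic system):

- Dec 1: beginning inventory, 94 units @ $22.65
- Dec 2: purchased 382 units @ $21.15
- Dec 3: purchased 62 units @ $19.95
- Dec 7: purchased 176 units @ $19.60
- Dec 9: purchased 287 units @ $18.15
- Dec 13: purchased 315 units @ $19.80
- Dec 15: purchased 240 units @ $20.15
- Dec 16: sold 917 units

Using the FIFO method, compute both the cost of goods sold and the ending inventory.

Dec 16, 917 sold [FIFO — oldest first]: 94 @ $22.65 + 382 @ $21.15 + 62 @ $19.95 + 176 @ $19.60 + 203 @ $18.15 = $18,579.35
Ending inventory: 84 @ $18.15 + 315 @ $19.80 + 240 @ $20.15 = $12,597.60

COGS = $18,579.35; ending inventory = $12,597.60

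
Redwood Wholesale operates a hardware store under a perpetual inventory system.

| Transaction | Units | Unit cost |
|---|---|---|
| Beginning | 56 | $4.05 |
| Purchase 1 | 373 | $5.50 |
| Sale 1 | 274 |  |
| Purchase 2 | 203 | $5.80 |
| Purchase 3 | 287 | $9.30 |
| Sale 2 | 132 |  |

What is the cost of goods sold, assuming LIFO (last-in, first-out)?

COGS = $2,734.60

Sale 1 (274) [LIFO — newest first]: 274 @ $5.50 = $1,507.00
Sale 2 (132) [LIFO — newest first]: 132 @ $9.30 = $1,227.60
Total COGS = $1,507.00 + $1,227.60 = $2,734.60
Ending inventory: 56 @ $4.05 + 99 @ $5.50 + 203 @ $5.80 + 155 @ $9.30 = $3,390.20
Check: goods available $6,124.80 = COGS $2,734.60 + ending $3,390.20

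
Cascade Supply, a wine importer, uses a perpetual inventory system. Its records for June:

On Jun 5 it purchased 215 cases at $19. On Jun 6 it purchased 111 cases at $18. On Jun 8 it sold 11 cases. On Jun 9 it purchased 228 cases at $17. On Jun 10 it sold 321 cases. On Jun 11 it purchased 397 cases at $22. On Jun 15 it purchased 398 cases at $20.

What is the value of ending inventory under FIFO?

Ending inventory = $20,468

Jun 8, 11 sold [FIFO — oldest first]: 11 @ $19 = $209
Jun 10, 321 sold [FIFO — oldest first]: 204 @ $19 + 111 @ $18 + 6 @ $17 = $5,976
Total COGS = $209 + $5,976 = $6,185
Ending inventory: 222 @ $17 + 397 @ $22 + 398 @ $20 = $20,468
Check: goods available $26,653 = COGS $6,185 + ending $20,468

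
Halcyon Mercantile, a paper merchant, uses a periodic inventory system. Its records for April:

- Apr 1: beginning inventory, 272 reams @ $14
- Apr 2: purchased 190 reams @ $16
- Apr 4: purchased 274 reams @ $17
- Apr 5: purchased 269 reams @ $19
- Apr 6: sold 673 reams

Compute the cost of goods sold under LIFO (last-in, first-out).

Apr 6, 673 sold [LIFO — newest first]: 269 @ $19 + 274 @ $17 + 130 @ $16 = $11,849
Ending inventory: 272 @ $14 + 60 @ $16 = $4,768
Check: goods available $16,617 = COGS $11,849 + ending $4,768

COGS = $11,849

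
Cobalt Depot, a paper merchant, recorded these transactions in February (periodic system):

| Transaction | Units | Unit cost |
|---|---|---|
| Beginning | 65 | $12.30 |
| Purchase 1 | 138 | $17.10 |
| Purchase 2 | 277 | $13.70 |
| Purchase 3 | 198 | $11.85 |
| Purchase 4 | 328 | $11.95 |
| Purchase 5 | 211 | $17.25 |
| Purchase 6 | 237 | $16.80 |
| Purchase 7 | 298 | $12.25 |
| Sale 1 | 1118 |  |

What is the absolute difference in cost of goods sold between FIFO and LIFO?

$560.75

FIFO COGS: 65 @ $12.30 + 138 @ $17.10 + 277 @ $13.70 + 198 @ $11.85 + 328 @ $11.95 + 112 @ $17.25 = $15,152.10
LIFO COGS: 298 @ $12.25 + 237 @ $16.80 + 211 @ $17.25 + 328 @ $11.95 + 44 @ $11.85 = $15,712.85
Difference = |$15,152.10 − $15,712.85| = $560.75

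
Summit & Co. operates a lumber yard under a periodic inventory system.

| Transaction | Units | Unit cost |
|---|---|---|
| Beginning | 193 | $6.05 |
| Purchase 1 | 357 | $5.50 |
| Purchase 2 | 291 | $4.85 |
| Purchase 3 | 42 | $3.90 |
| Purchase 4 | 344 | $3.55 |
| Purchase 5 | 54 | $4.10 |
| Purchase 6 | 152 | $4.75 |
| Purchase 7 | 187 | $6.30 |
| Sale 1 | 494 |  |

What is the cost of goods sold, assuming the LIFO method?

COGS = $2,480.05

Sale 1 (494) [LIFO — newest first]: 187 @ $6.30 + 152 @ $4.75 + 54 @ $4.10 + 101 @ $3.55 = $2,480.05
Ending inventory: 193 @ $6.05 + 357 @ $5.50 + 291 @ $4.85 + 42 @ $3.90 + 243 @ $3.55 = $5,568.95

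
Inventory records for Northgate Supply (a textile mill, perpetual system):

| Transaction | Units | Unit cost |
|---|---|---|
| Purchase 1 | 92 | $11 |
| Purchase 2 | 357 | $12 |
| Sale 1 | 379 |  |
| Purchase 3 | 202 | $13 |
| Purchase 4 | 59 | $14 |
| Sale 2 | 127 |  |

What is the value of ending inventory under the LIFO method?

Ending inventory = $2,512

Sale 1 (379) [LIFO — newest first]: 357 @ $12 + 22 @ $11 = $4,526
Sale 2 (127) [LIFO — newest first]: 59 @ $14 + 68 @ $13 = $1,710
Total COGS = $4,526 + $1,710 = $6,236
Ending inventory: 70 @ $11 + 134 @ $13 = $2,512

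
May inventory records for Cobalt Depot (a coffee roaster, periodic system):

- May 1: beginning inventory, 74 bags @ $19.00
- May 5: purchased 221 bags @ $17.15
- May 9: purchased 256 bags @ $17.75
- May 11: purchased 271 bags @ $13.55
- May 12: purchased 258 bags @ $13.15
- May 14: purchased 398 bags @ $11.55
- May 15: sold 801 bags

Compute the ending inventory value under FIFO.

May 15, 801 sold [FIFO — oldest first]: 74 @ $19.00 + 221 @ $17.15 + 256 @ $17.75 + 250 @ $13.55 = $13,127.65
Ending inventory: 21 @ $13.55 + 258 @ $13.15 + 398 @ $11.55 = $8,274.15

Ending inventory = $8,274.15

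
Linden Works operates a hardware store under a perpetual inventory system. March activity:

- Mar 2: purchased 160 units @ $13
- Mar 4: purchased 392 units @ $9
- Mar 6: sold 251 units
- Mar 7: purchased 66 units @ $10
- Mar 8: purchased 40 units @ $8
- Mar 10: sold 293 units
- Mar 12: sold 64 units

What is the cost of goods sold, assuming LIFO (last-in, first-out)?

Mar 6, 251 sold [LIFO — newest first]: 251 @ $9 = $2,259
Mar 10, 293 sold [LIFO — newest first]: 40 @ $8 + 66 @ $10 + 141 @ $9 + 46 @ $13 = $2,847
Mar 12, 64 sold [LIFO — newest first]: 64 @ $13 = $832
Total COGS = $2,259 + $2,847 + $832 = $5,938
Ending inventory: 50 @ $13 = $650

COGS = $5,938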